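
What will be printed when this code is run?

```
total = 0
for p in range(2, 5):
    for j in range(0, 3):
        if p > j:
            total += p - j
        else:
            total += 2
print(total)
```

20

p=2,j=0: 2>0, total = 0+2 = 2
p=2,j=1: 2>1, total = 2+1 = 3
p=2,j=2: not 2>2, total = 3+2 = 5
p=3,j=0: 3>0, total = 5+3 = 8
p=3,j=1: 3>1, total = 8+2 = 10
p=3,j=2: 3>2, total = 10+1 = 11
p=4,j=0: 4>0, total = 11+4 = 15
p=4,j=1: 4>1, total = 15+3 = 18
p=4,j=2: 4>2, total = 18+2 = 20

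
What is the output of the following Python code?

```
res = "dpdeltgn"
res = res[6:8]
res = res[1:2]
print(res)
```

slice [6:8] → 'gn'
slice [1:2] → 'n'

n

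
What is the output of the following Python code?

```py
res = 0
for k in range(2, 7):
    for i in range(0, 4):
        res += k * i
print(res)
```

120

k=2,i=0: res = 0+0 = 0
k=2,i=1: res = 0+2 = 2
k=2,i=2: res = 2+4 = 6
k=2,i=3: res = 6+6 = 12
k=3,i=0: res = 12+0 = 12
k=3,i=1: res = 12+3 = 15
k=3,i=2: res = 15+6 = 21
k=3,i=3: res = 21+9 = 30
k=4,i=0: res = 30+0 = 30
k=4,i=1: res = 30+4 = 34
k=4,i=2: res = 34+8 = 42
k=4,i=3: res = 42+12 = 54
k=5,i=0: res = 54+0 = 54
k=5,i=1: res = 54+5 = 59
k=5,i=2: res = 59+10 = 69
k=5,i=3: res = 69+15 = 84
k=6,i=0: res = 84+0 = 84
k=6,i=1: res = 84+6 = 90
k=6,i=2: res = 90+12 = 102
k=6,i=3: res = 102+18 = 120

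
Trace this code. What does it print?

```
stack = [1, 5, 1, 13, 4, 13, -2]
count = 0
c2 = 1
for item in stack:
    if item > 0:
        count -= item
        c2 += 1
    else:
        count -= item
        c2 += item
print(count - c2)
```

-40

item=1: >0, count = 0-1 = -1; c2=2
item=5: >0, count = (-1)-5 = -6; c2=3
item=1: >0, count = (-6)-1 = -7; c2=4
item=13: >0, count = (-7)-13 = -20; c2=5
item=4: >0, count = (-20)-4 = -24; c2=6
item=13: >0, count = (-24)-13 = -37; c2=7
item=-2: not >0, count = (-37)-(-2) = -35; c2=5
count-c2 = (-35)-5 = -40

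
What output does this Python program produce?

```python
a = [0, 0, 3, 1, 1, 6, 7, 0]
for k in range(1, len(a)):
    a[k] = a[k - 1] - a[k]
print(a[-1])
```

k=1: a[1] = 0-0 = 0 → [0, 0, 3, 1, 1, 6, 7, 0]
k=2: a[2] = 0-3 = -3 → [0, 0, -3, 1, 1, 6, 7, 0]
k=3: a[3] = (-3)-1 = -4 → [0, 0, -3, -4, 1, 6, 7, 0]
k=4: a[4] = (-4)-1 = -5 → [0, 0, -3, -4, -5, 6, 7, 0]
k=5: a[5] = (-5)-6 = -11 → [0, 0, -3, -4, -5, -11, 7, 0]
k=6: a[6] = (-11)-7 = -18 → [0, 0, -3, -4, -5, -11, -18, 0]
k=7: a[7] = (-18)-0 = -18 → [0, 0, -3, -4, -5, -11, -18, -18]

-18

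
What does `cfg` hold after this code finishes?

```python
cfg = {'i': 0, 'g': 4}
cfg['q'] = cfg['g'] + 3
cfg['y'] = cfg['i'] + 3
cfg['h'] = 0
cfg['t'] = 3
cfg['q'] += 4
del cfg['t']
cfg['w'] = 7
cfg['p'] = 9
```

cfg['q'] = cfg['g']+3 = 7 → {'i': 0, 'g': 4, 'q': 7}
cfg['y'] = cfg['i']+3 = 3 → {'i': 0, 'g': 4, 'q': 7, 'y': 3}
cfg['h'] = 0 → {'i': 0, 'g': 4, 'q': 7, 'y': 3, 'h': 0}
cfg['t'] = 3 → {'i': 0, 'g': 4, 'q': 7, 'y': 3, 'h': 0, 't': 3}
cfg['q'] = 7+4 = 11 → {'i': 0, 'g': 4, 'q': 11, 'y': 3, 'h': 0, 't': 3}
del 't' → {'i': 0, 'g': 4, 'q': 11, 'y': 3, 'h': 0}
cfg['w'] = 7 → {'i': 0, 'g': 4, 'q': 11, 'y': 3, 'h': 0, 'w': 7}
cfg['p'] = 9 → {'i': 0, 'g': 4, 'q': 11, 'y': 3, 'h': 0, 'w': 7, 'p': 9}

{'i': 0, 'g': 4, 'q': 11, 'y': 3, 'h': 0, 'w': 7, 'p': 9}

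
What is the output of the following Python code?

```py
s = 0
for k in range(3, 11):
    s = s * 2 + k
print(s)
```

1012

k=3: s = 0*2+3 = 3
k=4: s = 3*2+4 = 10
k=5: s = 10*2+5 = 25
k=6: s = 25*2+6 = 56
k=7: s = 56*2+7 = 119
k=8: s = 119*2+8 = 246
k=9: s = 246*2+9 = 501
k=10: s = 501*2+10 = 1012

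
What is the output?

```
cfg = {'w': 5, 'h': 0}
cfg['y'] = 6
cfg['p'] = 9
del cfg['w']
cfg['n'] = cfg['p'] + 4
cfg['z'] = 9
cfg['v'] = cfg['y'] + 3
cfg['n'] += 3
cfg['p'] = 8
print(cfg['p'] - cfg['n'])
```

-8

cfg['y'] = 6 → {'w': 5, 'h': 0, 'y': 6}
cfg['p'] = 9 → {'w': 5, 'h': 0, 'y': 6, 'p': 9}
del 'w' → {'h': 0, 'y': 6, 'p': 9}
cfg['n'] = cfg['p']+4 = 13 → {'h': 0, 'y': 6, 'p': 9, 'n': 13}
cfg['z'] = 9 → {'h': 0, 'y': 6, 'p': 9, 'n': 13, 'z': 9}
cfg['v'] = cfg['y']+3 = 9 → {'h': 0, 'y': 6, 'p': 9, 'n': 13, 'z': 9, 'v': 9}
cfg['n'] = 13+3 = 16 → {'h': 0, 'y': 6, 'p': 9, 'n': 16, 'z': 9, 'v': 9}
cfg['p'] = 8 → {'h': 0, 'y': 6, 'p': 8, 'n': 16, 'z': 9, 'v': 9}
cfg['p']-cfg['n'] = 8-16 = -8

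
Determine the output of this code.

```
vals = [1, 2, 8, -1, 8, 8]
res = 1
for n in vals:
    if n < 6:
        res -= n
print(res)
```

n=1: <6, res = 1-1 = 0
n=2: <6, res = 0-2 = -2
n=8: not <6
n=-1: <6, res = (-2)-(-1) = -1
n=8: not <6
n=8: not <6

-1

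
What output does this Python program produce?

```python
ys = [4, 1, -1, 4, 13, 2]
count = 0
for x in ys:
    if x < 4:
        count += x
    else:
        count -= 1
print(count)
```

x=4: not <4, count = 0-1 = -1
x=1: <4, count = (-1)+1 = 0
x=-1: <4, count = 0+(-1) = -1
x=4: not <4, count = (-1)-1 = -2
x=13: not <4, count = (-2)-1 = -3
x=2: <4, count = (-3)+2 = -1

-1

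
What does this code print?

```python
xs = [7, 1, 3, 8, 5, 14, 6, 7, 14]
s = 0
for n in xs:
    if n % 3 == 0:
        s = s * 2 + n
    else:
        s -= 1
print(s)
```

-4

n=7: not %3==0, s = 0-1 = -1
n=1: not %3==0, s = (-1)-1 = -2
n=3: %3==0, s = (-2)*2+3 = -1
n=8: not %3==0, s = (-1)-1 = -2
n=5: not %3==0, s = (-2)-1 = -3
n=14: not %3==0, s = (-3)-1 = -4
n=6: %3==0, s = (-4)*2+6 = -2
n=7: not %3==0, s = (-2)-1 = -3
n=14: not %3==0, s = (-3)-1 = -4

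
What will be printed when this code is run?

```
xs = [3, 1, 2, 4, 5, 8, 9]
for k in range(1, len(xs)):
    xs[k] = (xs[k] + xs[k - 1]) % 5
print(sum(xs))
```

k=1: xs[1] = (1+3)%5 = 4 → [3, 4, 2, 4, 5, 8, 9]
k=2: xs[2] = (2+4)%5 = 1 → [3, 4, 1, 4, 5, 8, 9]
k=3: xs[3] = (4+1)%5 = 0 → [3, 4, 1, 0, 5, 8, 9]
k=4: xs[4] = (5+0)%5 = 0 → [3, 4, 1, 0, 0, 8, 9]
k=5: xs[5] = (8+0)%5 = 3 → [3, 4, 1, 0, 0, 3, 9]
k=6: xs[6] = (9+3)%5 = 2 → [3, 4, 1, 0, 0, 3, 2]
sum = 13

13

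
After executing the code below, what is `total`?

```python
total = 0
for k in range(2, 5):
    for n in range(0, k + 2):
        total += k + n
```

78

k=2,n=0: total = 0+2 = 2
k=2,n=1: total = 2+3 = 5
k=2,n=2: total = 5+4 = 9
k=2,n=3: total = 9+5 = 14
k=3,n=0: total = 14+3 = 17
k=3,n=1: total = 17+4 = 21
k=3,n=2: total = 21+5 = 26
k=3,n=3: total = 26+6 = 32
k=3,n=4: total = 32+7 = 39
k=4,n=0: total = 39+4 = 43
k=4,n=1: total = 43+5 = 48
k=4,n=2: total = 48+6 = 54
k=4,n=3: total = 54+7 = 61
k=4,n=4: total = 61+8 = 69
k=4,n=5: total = 69+9 = 78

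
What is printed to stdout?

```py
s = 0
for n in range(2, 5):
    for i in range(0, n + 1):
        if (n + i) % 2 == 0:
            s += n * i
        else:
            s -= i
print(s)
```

n=2,i=0: even sum, s = 0+0 = 0
n=2,i=1: odd sum, s = 0-1 = -1
n=2,i=2: even sum, s = (-1)+4 = 3
n=3,i=0: odd sum, s = 3-0 = 3
n=3,i=1: even sum, s = 3+3 = 6
n=3,i=2: odd sum, s = 6-2 = 4
n=3,i=3: even sum, s = 4+9 = 13
n=4,i=0: even sum, s = 13+0 = 13
n=4,i=1: odd sum, s = 13-1 = 12
n=4,i=2: even sum, s = 12+8 = 20
n=4,i=3: odd sum, s = 20-3 = 17
n=4,i=4: even sum, s = 17+16 = 33

33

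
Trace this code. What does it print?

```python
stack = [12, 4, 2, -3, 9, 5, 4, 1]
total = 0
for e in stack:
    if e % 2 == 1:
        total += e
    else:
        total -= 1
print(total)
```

e=12: not odd, total = 0-1 = -1
e=4: not odd, total = (-1)-1 = -2
e=2: not odd, total = (-2)-1 = -3
e=-3: odd, total = (-3)+(-3) = -6
e=9: odd, total = (-6)+9 = 3
e=5: odd, total = 3+5 = 8
e=4: not odd, total = 8-1 = 7
e=1: odd, total = 7+1 = 8

8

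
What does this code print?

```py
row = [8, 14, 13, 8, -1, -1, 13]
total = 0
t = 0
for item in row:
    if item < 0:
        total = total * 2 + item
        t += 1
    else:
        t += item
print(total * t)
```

item=8: not <0; t=8
item=14: not <0; t=22
item=13: not <0; t=35
item=8: not <0; t=43
item=-1: <0, total = 0*2+(-1) = -1; t=44
item=-1: <0, total = (-1)*2+(-1) = -3; t=45
item=13: not <0; t=58
total*t = (-3)*58 = -174

-174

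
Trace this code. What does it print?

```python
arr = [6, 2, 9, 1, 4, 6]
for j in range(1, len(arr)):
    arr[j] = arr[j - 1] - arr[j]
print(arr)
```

[6, 4, -5, -6, -10, -16]

j=1: arr[1] = 6-2 = 4 → [6, 4, 9, 1, 4, 6]
j=2: arr[2] = 4-9 = -5 → [6, 4, -5, 1, 4, 6]
j=3: arr[3] = (-5)-1 = -6 → [6, 4, -5, -6, 4, 6]
j=4: arr[4] = (-6)-4 = -10 → [6, 4, -5, -6, -10, 6]
j=5: arr[5] = (-10)-6 = -16 → [6, 4, -5, -6, -10, -16]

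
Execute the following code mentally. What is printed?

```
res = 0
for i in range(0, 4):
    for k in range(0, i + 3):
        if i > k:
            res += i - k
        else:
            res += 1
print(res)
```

22

i=0,k=0: not 0>0, res = 0+1 = 1
i=0,k=1: not 0>1, res = 1+1 = 2
i=0,k=2: not 0>2, res = 2+1 = 3
i=1,k=0: 1>0, res = 3+1 = 4
i=1,k=1: not 1>1, res = 4+1 = 5
i=1,k=2: not 1>2, res = 5+1 = 6
i=1,k=3: not 1>3, res = 6+1 = 7
i=2,k=0: 2>0, res = 7+2 = 9
i=2,k=1: 2>1, res = 9+1 = 10
i=2,k=2: not 2>2, res = 10+1 = 11
i=2,k=3: not 2>3, res = 11+1 = 12
i=2,k=4: not 2>4, res = 12+1 = 13
i=3,k=0: 3>0, res = 13+3 = 16
i=3,k=1: 3>1, res = 16+2 = 18
i=3,k=2: 3>2, res = 18+1 = 19
i=3,k=3: not 3>3, res = 19+1 = 20
i=3,k=4: not 3>4, res = 20+1 = 21
i=3,k=5: not 3>5, res = 21+1 = 22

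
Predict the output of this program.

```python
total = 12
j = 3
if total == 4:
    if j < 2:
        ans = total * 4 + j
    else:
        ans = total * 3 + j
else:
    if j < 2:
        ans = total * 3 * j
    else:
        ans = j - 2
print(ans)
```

total=12, j=3
total == 4 is False; j < 2 is False
→ ans = j - 2 = 1

1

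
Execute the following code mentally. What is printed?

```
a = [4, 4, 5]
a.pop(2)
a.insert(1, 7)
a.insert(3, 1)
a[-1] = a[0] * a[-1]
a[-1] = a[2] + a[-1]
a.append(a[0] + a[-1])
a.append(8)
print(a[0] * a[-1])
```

32

pop(2) removes 5 → [4, 4]
insert 7 at 1 → [4, 7, 4]
insert 1 at 3 → [4, 7, 4, 1]
a[-1] = a[0]*a[-1] = 4*1 = 4 → [4, 7, 4, 4]
a[-1] = a[2]+a[-1] = 4+4 = 8 → [4, 7, 4, 8]
append a[0]+a[-1] = 4+8 = 12 → [4, 7, 4, 8, 12]
append 8 → [4, 7, 4, 8, 12, 8]
a[0]*a[-1] = 4*8 = 32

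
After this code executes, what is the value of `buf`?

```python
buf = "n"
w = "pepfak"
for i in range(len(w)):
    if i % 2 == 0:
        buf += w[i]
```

'nppa'

i=0: add 'p' → 'np'
i=1: skip
i=2: add 'p' → 'npp'
i=3: skip
i=4: add 'a' → 'nppa'
i=5: skip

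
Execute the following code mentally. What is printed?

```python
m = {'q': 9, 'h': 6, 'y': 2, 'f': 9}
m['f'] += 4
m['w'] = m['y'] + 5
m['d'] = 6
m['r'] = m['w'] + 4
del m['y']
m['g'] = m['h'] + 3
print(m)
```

{'q': 9, 'h': 6, 'f': 13, 'w': 7, 'd': 6, 'r': 11, 'g': 9}

m['f'] = 9+4 = 13 → {'q': 9, 'h': 6, 'y': 2, 'f': 13}
m['w'] = m['y']+5 = 7 → {'q': 9, 'h': 6, 'y': 2, 'f': 13, 'w': 7}
m['d'] = 6 → {'q': 9, 'h': 6, 'y': 2, 'f': 13, 'w': 7, 'd': 6}
m['r'] = m['w']+4 = 11 → {'q': 9, 'h': 6, 'y': 2, 'f': 13, 'w': 7, 'd': 6, 'r': 11}
del 'y' → {'q': 9, 'h': 6, 'f': 13, 'w': 7, 'd': 6, 'r': 11}
m['g'] = m['h']+3 = 9 → {'q': 9, 'h': 6, 'f': 13, 'w': 7, 'd': 6, 'r': 11, 'g': 9}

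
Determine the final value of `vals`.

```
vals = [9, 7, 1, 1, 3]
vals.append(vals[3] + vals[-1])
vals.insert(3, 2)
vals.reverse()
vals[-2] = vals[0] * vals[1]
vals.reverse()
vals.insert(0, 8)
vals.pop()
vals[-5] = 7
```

[8, 9, 7, 1, 2, 1, 3]

append vals[3]+vals[-1] = 1+3 = 4 → [9, 7, 1, 1, 3, 4]
insert 2 at 3 → [9, 7, 1, 2, 1, 3, 4]
reverse → [4, 3, 1, 2, 1, 7, 9]
vals[-2] = vals[0]*vals[1] = 4*3 = 12 → [4, 3, 1, 2, 1, 12, 9]
reverse → [9, 12, 1, 2, 1, 3, 4]
insert 8 at 0 → [8, 9, 12, 1, 2, 1, 3, 4]
pop() removes 4 → [8, 9, 12, 1, 2, 1, 3]
vals[-5] = 7 → [8, 9, 7, 1, 2, 1, 3]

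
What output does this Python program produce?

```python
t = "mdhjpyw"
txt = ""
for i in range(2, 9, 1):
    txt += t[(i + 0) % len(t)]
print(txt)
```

i=2: add t[2]='h' → 'h'
i=3: add t[3]='j' → 'hj'
i=4: add t[4]='p' → 'hjp'
i=5: add t[5]='y' → 'hjpy'
i=6: add t[6]='w' → 'hjpyw'
i=7: add t[0]='m' → 'hjpywm'
i=8: add t[1]='d' → 'hjpywmd'

hjpywmd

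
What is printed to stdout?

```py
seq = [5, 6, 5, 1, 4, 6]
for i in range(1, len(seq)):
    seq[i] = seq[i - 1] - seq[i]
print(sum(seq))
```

-37

i=1: seq[1] = 5-6 = -1 → [5, -1, 5, 1, 4, 6]
i=2: seq[2] = (-1)-5 = -6 → [5, -1, -6, 1, 4, 6]
i=3: seq[3] = (-6)-1 = -7 → [5, -1, -6, -7, 4, 6]
i=4: seq[4] = (-7)-4 = -11 → [5, -1, -6, -7, -11, 6]
i=5: seq[5] = (-11)-6 = -17 → [5, -1, -6, -7, -11, -17]
sum = -37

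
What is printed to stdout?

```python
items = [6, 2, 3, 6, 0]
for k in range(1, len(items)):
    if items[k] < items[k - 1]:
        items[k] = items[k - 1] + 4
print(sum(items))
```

k=1: 2<6, items[1] = 6+4 = 10 → [6, 10, 3, 6, 0]
k=2: 3<10, items[2] = 10+4 = 14 → [6, 10, 14, 6, 0]
k=3: 6<14, items[3] = 14+4 = 18 → [6, 10, 14, 18, 0]
k=4: 0<18, items[4] = 18+4 = 22 → [6, 10, 14, 18, 22]
sum = 70

70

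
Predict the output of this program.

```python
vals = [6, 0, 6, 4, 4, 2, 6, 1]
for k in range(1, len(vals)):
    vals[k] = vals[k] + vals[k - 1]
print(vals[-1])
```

k=1: vals[1] = 0+6 = 6 → [6, 6, 6, 4, 4, 2, 6, 1]
k=2: vals[2] = 6+6 = 12 → [6, 6, 12, 4, 4, 2, 6, 1]
k=3: vals[3] = 4+12 = 16 → [6, 6, 12, 16, 4, 2, 6, 1]
k=4: vals[4] = 4+16 = 20 → [6, 6, 12, 16, 20, 2, 6, 1]
k=5: vals[5] = 2+20 = 22 → [6, 6, 12, 16, 20, 22, 6, 1]
k=6: vals[6] = 6+22 = 28 → [6, 6, 12, 16, 20, 22, 28, 1]
k=7: vals[7] = 1+28 = 29 → [6, 6, 12, 16, 20, 22, 28, 29]

29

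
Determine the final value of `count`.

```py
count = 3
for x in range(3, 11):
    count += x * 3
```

x=3: count = 3+3*3 = 12
x=4: count = 12+4*3 = 24
x=5: count = 24+5*3 = 39
x=6: count = 39+6*3 = 57
x=7: count = 57+7*3 = 78
x=8: count = 78+8*3 = 102
x=9: count = 102+9*3 = 129
x=10: count = 129+10*3 = 159

159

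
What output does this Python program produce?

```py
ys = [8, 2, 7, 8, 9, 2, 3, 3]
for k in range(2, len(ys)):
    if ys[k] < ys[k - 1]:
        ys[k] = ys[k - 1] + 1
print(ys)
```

[8, 2, 7, 8, 9, 10, 11, 12]

k=2: 7>=2, unchanged → [8, 2, 7, 8, 9, 2, 3, 3]
k=3: 8>=7, unchanged → [8, 2, 7, 8, 9, 2, 3, 3]
k=4: 9>=8, unchanged → [8, 2, 7, 8, 9, 2, 3, 3]
k=5: 2<9, ys[5] = 9+1 = 10 → [8, 2, 7, 8, 9, 10, 3, 3]
k=6: 3<10, ys[6] = 10+1 = 11 → [8, 2, 7, 8, 9, 10, 11, 3]
k=7: 3<11, ys[7] = 11+1 = 12 → [8, 2, 7, 8, 9, 10, 11, 12]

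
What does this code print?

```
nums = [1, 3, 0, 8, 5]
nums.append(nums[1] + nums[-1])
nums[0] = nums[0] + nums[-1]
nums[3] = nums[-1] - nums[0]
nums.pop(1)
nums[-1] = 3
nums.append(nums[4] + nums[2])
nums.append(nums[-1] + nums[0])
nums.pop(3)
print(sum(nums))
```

24

append nums[1]+nums[-1] = 3+5 = 8 → [1, 3, 0, 8, 5, 8]
nums[0] = nums[0]+nums[-1] = 1+8 = 9 → [9, 3, 0, 8, 5, 8]
nums[3] = nums[-1]-nums[0] = 8-9 = -1 → [9, 3, 0, -1, 5, 8]
pop(1) removes 3 → [9, 0, -1, 5, 8]
nums[-1] = 3 → [9, 0, -1, 5, 3]
append nums[4]+nums[2] = 3+(-1) = 2 → [9, 0, -1, 5, 3, 2]
append nums[-1]+nums[0] = 2+9 = 11 → [9, 0, -1, 5, 3, 2, 11]
pop(3) removes 5 → [9, 0, -1, 3, 2, 11]
sum = 24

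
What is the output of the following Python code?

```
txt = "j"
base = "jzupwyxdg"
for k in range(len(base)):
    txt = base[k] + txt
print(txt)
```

gdxywpuzjj

k=0: prepend 'j' → 'jj'
k=1: prepend 'z' → 'zjj'
k=2: prepend 'u' → 'uzjj'
k=3: prepend 'p' → 'puzjj'
k=4: prepend 'w' → 'wpuzjj'
k=5: prepend 'y' → 'ywpuzjj'
k=6: prepend 'x' → 'xywpuzjj'
k=7: prepend 'd' → 'dxywpuzjj'
k=8: prepend 'g' → 'gdxywpuzjj'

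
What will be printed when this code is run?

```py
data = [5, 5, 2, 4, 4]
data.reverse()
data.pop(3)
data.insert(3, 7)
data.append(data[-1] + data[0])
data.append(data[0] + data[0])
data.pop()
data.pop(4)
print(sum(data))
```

26

reverse → [4, 4, 2, 5, 5]
pop(3) removes 5 → [4, 4, 2, 5]
insert 7 at 3 → [4, 4, 2, 7, 5]
append data[-1]+data[0] = 5+4 = 9 → [4, 4, 2, 7, 5, 9]
append data[0]+data[0] = 4+4 = 8 → [4, 4, 2, 7, 5, 9, 8]
pop() removes 8 → [4, 4, 2, 7, 5, 9]
pop(4) removes 5 → [4, 4, 2, 7, 9]
sum = 26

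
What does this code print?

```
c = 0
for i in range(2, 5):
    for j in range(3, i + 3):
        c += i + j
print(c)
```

i=2,j=3: c = 0+5 = 5
i=2,j=4: c = 5+6 = 11
i=3,j=3: c = 11+6 = 17
i=3,j=4: c = 17+7 = 24
i=3,j=5: c = 24+8 = 32
i=4,j=3: c = 32+7 = 39
i=4,j=4: c = 39+8 = 47
i=4,j=5: c = 47+9 = 56
i=4,j=6: c = 56+10 = 66

66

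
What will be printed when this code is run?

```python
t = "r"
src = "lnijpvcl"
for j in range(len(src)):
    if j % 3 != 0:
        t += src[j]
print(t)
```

rnipvl

j=0: skip
j=1: add 'n' → 'rn'
j=2: add 'i' → 'rni'
j=3: skip
j=4: add 'p' → 'rnip'
j=5: add 'v' → 'rnipv'
j=6: skip
j=7: add 'l' → 'rnipvl'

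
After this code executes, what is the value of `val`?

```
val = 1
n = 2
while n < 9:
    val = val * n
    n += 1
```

40320

n=2: val = 1*2 = 2
n=3: val = 2*3 = 6
n=4: val = 6*4 = 24
n=5: val = 24*5 = 120
n=6: val = 120*6 = 720
n=7: val = 720*7 = 5040
n=8: val = 5040*8 = 40320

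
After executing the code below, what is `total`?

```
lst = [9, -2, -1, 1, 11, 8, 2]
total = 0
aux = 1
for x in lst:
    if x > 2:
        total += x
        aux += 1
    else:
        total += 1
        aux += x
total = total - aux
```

x=9: >2, total = 0+9 = 9; aux=2
x=-2: not >2, total = 9+1 = 10; aux=0
x=-1: not >2, total = 10+1 = 11; aux=-1
x=1: not >2, total = 11+1 = 12; aux=0
x=11: >2, total = 12+11 = 23; aux=1
x=8: >2, total = 23+8 = 31; aux=2
x=2: not >2, total = 31+1 = 32; aux=4
total-aux = 32-4 = 28

28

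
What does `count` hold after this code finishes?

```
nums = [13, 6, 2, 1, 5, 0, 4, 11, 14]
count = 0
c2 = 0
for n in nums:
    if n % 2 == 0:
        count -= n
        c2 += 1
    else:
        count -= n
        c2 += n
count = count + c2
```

-21

n=13: not even, count = 0-13 = -13; c2=13
n=6: even, count = (-13)-6 = -19; c2=14
n=2: even, count = (-19)-2 = -21; c2=15
n=1: not even, count = (-21)-1 = -22; c2=16
n=5: not even, count = (-22)-5 = -27; c2=21
n=0: even, count = (-27)-0 = -27; c2=22
n=4: even, count = (-27)-4 = -31; c2=23
n=11: not even, count = (-31)-11 = -42; c2=34
n=14: even, count = (-42)-14 = -56; c2=35
count+c2 = (-56)+35 = -21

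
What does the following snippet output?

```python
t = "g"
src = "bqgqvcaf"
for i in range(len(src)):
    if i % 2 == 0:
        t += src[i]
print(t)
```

gbgva

i=0: add 'b' → 'gb'
i=1: skip
i=2: add 'g' → 'gbg'
i=3: skip
i=4: add 'v' → 'gbgv'
i=5: skip
i=6: add 'a' → 'gbgva'
i=7: skip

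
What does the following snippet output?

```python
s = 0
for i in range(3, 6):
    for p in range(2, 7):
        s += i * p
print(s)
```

i=3,p=2: s = 0+6 = 6
i=3,p=3: s = 6+9 = 15
i=3,p=4: s = 15+12 = 27
i=3,p=5: s = 27+15 = 42
i=3,p=6: s = 42+18 = 60
i=4,p=2: s = 60+8 = 68
i=4,p=3: s = 68+12 = 80
i=4,p=4: s = 80+16 = 96
i=4,p=5: s = 96+20 = 116
i=4,p=6: s = 116+24 = 140
i=5,p=2: s = 140+10 = 150
i=5,p=3: s = 150+15 = 165
i=5,p=4: s = 165+20 = 185
i=5,p=5: s = 185+25 = 210
i=5,p=6: s = 210+30 = 240

240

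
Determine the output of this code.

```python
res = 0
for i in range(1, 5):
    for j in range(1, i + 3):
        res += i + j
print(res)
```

i=1,j=1: res = 0+2 = 2
i=1,j=2: res = 2+3 = 5
i=1,j=3: res = 5+4 = 9
i=2,j=1: res = 9+3 = 12
i=2,j=2: res = 12+4 = 16
i=2,j=3: res = 16+5 = 21
i=2,j=4: res = 21+6 = 27
i=3,j=1: res = 27+4 = 31
i=3,j=2: res = 31+5 = 36
i=3,j=3: res = 36+6 = 42
i=3,j=4: res = 42+7 = 49
i=3,j=5: res = 49+8 = 57
i=4,j=1: res = 57+5 = 62
i=4,j=2: res = 62+6 = 68
i=4,j=3: res = 68+7 = 75
i=4,j=4: res = 75+8 = 83
i=4,j=5: res = 83+9 = 92
i=4,j=6: res = 92+10 = 102

102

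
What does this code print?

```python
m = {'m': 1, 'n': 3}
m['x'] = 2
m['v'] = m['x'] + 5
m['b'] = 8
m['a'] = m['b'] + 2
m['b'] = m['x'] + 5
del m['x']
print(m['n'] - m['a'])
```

-7

m['x'] = 2 → {'m': 1, 'n': 3, 'x': 2}
m['v'] = m['x']+5 = 7 → {'m': 1, 'n': 3, 'x': 2, 'v': 7}
m['b'] = 8 → {'m': 1, 'n': 3, 'x': 2, 'v': 7, 'b': 8}
m['a'] = m['b']+2 = 10 → {'m': 1, 'n': 3, 'x': 2, 'v': 7, 'b': 8, 'a': 10}
m['b'] = m['x']+5 = 7 → {'m': 1, 'n': 3, 'x': 2, 'v': 7, 'b': 7, 'a': 10}
del 'x' → {'m': 1, 'n': 3, 'v': 7, 'b': 7, 'a': 10}
m['n']-m['a'] = 3-10 = -7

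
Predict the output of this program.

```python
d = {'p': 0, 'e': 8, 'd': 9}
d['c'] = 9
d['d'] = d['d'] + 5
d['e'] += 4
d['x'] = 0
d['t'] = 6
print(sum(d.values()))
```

41

d['c'] = 9 → {'p': 0, 'e': 8, 'd': 9, 'c': 9}
d['d'] = d['d']+5 = 14 → {'p': 0, 'e': 8, 'd': 14, 'c': 9}
d['e'] = 8+4 = 12 → {'p': 0, 'e': 12, 'd': 14, 'c': 9}
d['x'] = 0 → {'p': 0, 'e': 12, 'd': 14, 'c': 9, 'x': 0}
d['t'] = 6 → {'p': 0, 'e': 12, 'd': 14, 'c': 9, 'x': 0, 't': 6}
sum of values = 41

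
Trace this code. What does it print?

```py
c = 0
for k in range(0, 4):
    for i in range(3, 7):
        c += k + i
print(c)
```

k=0,i=3: c = 0+3 = 3
k=0,i=4: c = 3+4 = 7
k=0,i=5: c = 7+5 = 12
k=0,i=6: c = 12+6 = 18
k=1,i=3: c = 18+4 = 22
k=1,i=4: c = 22+5 = 27
k=1,i=5: c = 27+6 = 33
k=1,i=6: c = 33+7 = 40
k=2,i=3: c = 40+5 = 45
k=2,i=4: c = 45+6 = 51
k=2,i=5: c = 51+7 = 58
k=2,i=6: c = 58+8 = 66
k=3,i=3: c = 66+6 = 72
k=3,i=4: c = 72+7 = 79
k=3,i=5: c = 79+8 = 87
k=3,i=6: c = 87+9 = 96

96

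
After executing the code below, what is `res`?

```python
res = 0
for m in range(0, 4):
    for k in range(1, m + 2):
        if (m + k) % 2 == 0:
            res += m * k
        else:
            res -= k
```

m=0,k=1: odd sum, res = 0-1 = -1
m=1,k=1: even sum, res = (-1)+1 = 0
m=1,k=2: odd sum, res = 0-2 = -2
m=2,k=1: odd sum, res = (-2)-1 = -3
m=2,k=2: even sum, res = (-3)+4 = 1
m=2,k=3: odd sum, res = 1-3 = -2
m=3,k=1: even sum, res = (-2)+3 = 1
m=3,k=2: odd sum, res = 1-2 = -1
m=3,k=3: even sum, res = (-1)+9 = 8
m=3,k=4: odd sum, res = 8-4 = 4

4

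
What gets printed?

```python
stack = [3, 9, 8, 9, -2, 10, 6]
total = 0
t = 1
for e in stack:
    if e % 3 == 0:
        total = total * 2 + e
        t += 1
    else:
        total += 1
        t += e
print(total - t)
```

71

e=3: %3==0, total = 0*2+3 = 3; t=2
e=9: %3==0, total = 3*2+9 = 15; t=3
e=8: not %3==0, total = 15+1 = 16; t=11
e=9: %3==0, total = 16*2+9 = 41; t=12
e=-2: not %3==0, total = 41+1 = 42; t=10
e=10: not %3==0, total = 42+1 = 43; t=20
e=6: %3==0, total = 43*2+6 = 92; t=21
total-t = 92-21 = 71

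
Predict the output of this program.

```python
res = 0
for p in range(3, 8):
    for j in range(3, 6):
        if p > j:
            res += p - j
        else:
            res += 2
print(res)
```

p=3,j=3: not 3>3, res = 0+2 = 2
p=3,j=4: not 3>4, res = 2+2 = 4
p=3,j=5: not 3>5, res = 4+2 = 6
p=4,j=3: 4>3, res = 6+1 = 7
p=4,j=4: not 4>4, res = 7+2 = 9
p=4,j=5: not 4>5, res = 9+2 = 11
p=5,j=3: 5>3, res = 11+2 = 13
p=5,j=4: 5>4, res = 13+1 = 14
p=5,j=5: not 5>5, res = 14+2 = 16
p=6,j=3: 6>3, res = 16+3 = 19
p=6,j=4: 6>4, res = 19+2 = 21
p=6,j=5: 6>5, res = 21+1 = 22
p=7,j=3: 7>3, res = 22+4 = 26
p=7,j=4: 7>4, res = 26+3 = 29
p=7,j=5: 7>5, res = 29+2 = 31

31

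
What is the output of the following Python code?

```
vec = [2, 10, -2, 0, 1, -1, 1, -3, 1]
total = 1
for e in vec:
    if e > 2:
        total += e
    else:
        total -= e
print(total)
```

12

e=2: not >2, total = 1-2 = -1
e=10: >2, total = (-1)+10 = 9
e=-2: not >2, total = 9-(-2) = 11
e=0: not >2, total = 11-0 = 11
e=1: not >2, total = 11-1 = 10
e=-1: not >2, total = 10-(-1) = 11
e=1: not >2, total = 11-1 = 10
e=-3: not >2, total = 10-(-3) = 13
e=1: not >2, total = 13-1 = 12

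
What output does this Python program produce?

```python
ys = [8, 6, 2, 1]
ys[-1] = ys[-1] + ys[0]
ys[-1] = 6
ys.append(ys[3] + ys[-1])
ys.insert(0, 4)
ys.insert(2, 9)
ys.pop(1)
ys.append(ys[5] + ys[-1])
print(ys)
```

[4, 9, 6, 2, 6, 12, 24]

ys[-1] = ys[-1]+ys[0] = 1+8 = 9 → [8, 6, 2, 9]
ys[-1] = 6 → [8, 6, 2, 6]
append ys[3]+ys[-1] = 6+6 = 12 → [8, 6, 2, 6, 12]
insert 4 at 0 → [4, 8, 6, 2, 6, 12]
insert 9 at 2 → [4, 8, 9, 6, 2, 6, 12]
pop(1) removes 8 → [4, 9, 6, 2, 6, 12]
append ys[5]+ys[-1] = 12+12 = 24 → [4, 9, 6, 2, 6, 12, 24]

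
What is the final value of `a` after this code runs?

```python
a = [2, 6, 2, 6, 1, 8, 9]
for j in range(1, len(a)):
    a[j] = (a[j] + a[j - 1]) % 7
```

[2, 1, 3, 2, 3, 4, 6]

j=1: a[1] = (6+2)%7 = 1 → [2, 1, 2, 6, 1, 8, 9]
j=2: a[2] = (2+1)%7 = 3 → [2, 1, 3, 6, 1, 8, 9]
j=3: a[3] = (6+3)%7 = 2 → [2, 1, 3, 2, 1, 8, 9]
j=4: a[4] = (1+2)%7 = 3 → [2, 1, 3, 2, 3, 8, 9]
j=5: a[5] = (8+3)%7 = 4 → [2, 1, 3, 2, 3, 4, 9]
j=6: a[6] = (9+4)%7 = 6 → [2, 1, 3, 2, 3, 4, 6]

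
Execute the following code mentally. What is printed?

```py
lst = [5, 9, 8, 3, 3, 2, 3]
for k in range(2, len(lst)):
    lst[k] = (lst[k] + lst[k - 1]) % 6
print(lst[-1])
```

k=2: lst[2] = (8+9)%6 = 5 → [5, 9, 5, 3, 3, 2, 3]
k=3: lst[3] = (3+5)%6 = 2 → [5, 9, 5, 2, 3, 2, 3]
k=4: lst[4] = (3+2)%6 = 5 → [5, 9, 5, 2, 5, 2, 3]
k=5: lst[5] = (2+5)%6 = 1 → [5, 9, 5, 2, 5, 1, 3]
k=6: lst[6] = (3+1)%6 = 4 → [5, 9, 5, 2, 5, 1, 4]

4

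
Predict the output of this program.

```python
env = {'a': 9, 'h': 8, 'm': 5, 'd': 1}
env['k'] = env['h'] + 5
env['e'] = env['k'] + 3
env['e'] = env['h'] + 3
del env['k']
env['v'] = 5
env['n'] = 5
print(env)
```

env['k'] = env['h']+5 = 13 → {'a': 9, 'h': 8, 'm': 5, 'd': 1, 'k': 13}
env['e'] = env['k']+3 = 16 → {'a': 9, 'h': 8, 'm': 5, 'd': 1, 'k': 13, 'e': 16}
env['e'] = env['h']+3 = 11 → {'a': 9, 'h': 8, 'm': 5, 'd': 1, 'k': 13, 'e': 11}
del 'k' → {'a': 9, 'h': 8, 'm': 5, 'd': 1, 'e': 11}
env['v'] = 5 → {'a': 9, 'h': 8, 'm': 5, 'd': 1, 'e': 11, 'v': 5}
env['n'] = 5 → {'a': 9, 'h': 8, 'm': 5, 'd': 1, 'e': 11, 'v': 5, 'n': 5}

{'a': 9, 'h': 8, 'm': 5, 'd': 1, 'e': 11, 'v': 5, 'n': 5}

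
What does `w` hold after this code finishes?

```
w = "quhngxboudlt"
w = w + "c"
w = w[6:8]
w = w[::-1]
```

+ 'c' → 'quhngxboudltc'
slice [6:8] → 'bo'
reverse → 'ob'

'ob'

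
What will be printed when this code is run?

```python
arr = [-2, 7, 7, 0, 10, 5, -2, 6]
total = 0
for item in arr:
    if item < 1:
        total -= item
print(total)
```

4

item=-2: <1, total = 0-(-2) = 2
item=7: not <1
item=7: not <1
item=0: <1, total = 2-0 = 2
item=10: not <1
item=5: not <1
item=-2: <1, total = 2-(-2) = 4
item=6: not <1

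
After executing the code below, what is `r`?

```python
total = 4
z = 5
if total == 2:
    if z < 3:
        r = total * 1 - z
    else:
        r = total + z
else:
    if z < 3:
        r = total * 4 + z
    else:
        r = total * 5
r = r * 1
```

total=4, z=5
total == 2 is False; z < 3 is False
→ r = total * 5 = 20
r = 20*1 = 20

20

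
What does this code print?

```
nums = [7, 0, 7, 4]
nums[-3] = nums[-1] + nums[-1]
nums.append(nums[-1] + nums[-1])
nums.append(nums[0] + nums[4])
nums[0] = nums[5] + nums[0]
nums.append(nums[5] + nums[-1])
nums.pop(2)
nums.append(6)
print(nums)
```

[22, 8, 4, 8, 15, 30, 6]

nums[-3] = nums[-1]+nums[-1] = 4+4 = 8 → [7, 8, 7, 4]
append nums[-1]+nums[-1] = 4+4 = 8 → [7, 8, 7, 4, 8]
append nums[0]+nums[4] = 7+8 = 15 → [7, 8, 7, 4, 8, 15]
nums[0] = nums[5]+nums[0] = 15+7 = 22 → [22, 8, 7, 4, 8, 15]
append nums[5]+nums[-1] = 15+15 = 30 → [22, 8, 7, 4, 8, 15, 30]
pop(2) removes 7 → [22, 8, 4, 8, 15, 30]
append 6 → [22, 8, 4, 8, 15, 30, 6]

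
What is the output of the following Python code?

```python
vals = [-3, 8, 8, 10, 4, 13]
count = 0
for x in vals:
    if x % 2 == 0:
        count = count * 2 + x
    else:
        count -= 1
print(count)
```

103

x=-3: not even, count = 0-1 = -1
x=8: even, count = (-1)*2+8 = 6
x=8: even, count = 6*2+8 = 20
x=10: even, count = 20*2+10 = 50
x=4: even, count = 50*2+4 = 104
x=13: not even, count = 104-1 = 103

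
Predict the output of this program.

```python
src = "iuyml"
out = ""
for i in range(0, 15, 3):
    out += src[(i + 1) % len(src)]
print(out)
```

ulyim

i=0: add src[1]='u' → 'u'
i=3: add src[4]='l' → 'ul'
i=6: add src[2]='y' → 'uly'
i=9: add src[0]='i' → 'ulyi'
i=12: add src[3]='m' → 'ulyim'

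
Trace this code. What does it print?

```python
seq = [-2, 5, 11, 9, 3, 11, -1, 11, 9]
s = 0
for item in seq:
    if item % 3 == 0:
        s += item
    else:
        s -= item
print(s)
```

item=-2: not %3==0, s = 0-(-2) = 2
item=5: not %3==0, s = 2-5 = -3
item=11: not %3==0, s = (-3)-11 = -14
item=9: %3==0, s = (-14)+9 = -5
item=3: %3==0, s = (-5)+3 = -2
item=11: not %3==0, s = (-2)-11 = -13
item=-1: not %3==0, s = (-13)-(-1) = -12
item=11: not %3==0, s = (-12)-11 = -23
item=9: %3==0, s = (-23)+9 = -14

-14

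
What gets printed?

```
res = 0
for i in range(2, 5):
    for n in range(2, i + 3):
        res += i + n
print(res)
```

81

i=2,n=2: res = 0+4 = 4
i=2,n=3: res = 4+5 = 9
i=2,n=4: res = 9+6 = 15
i=3,n=2: res = 15+5 = 20
i=3,n=3: res = 20+6 = 26
i=3,n=4: res = 26+7 = 33
i=3,n=5: res = 33+8 = 41
i=4,n=2: res = 41+6 = 47
i=4,n=3: res = 47+7 = 54
i=4,n=4: res = 54+8 = 62
i=4,n=5: res = 62+9 = 71
i=4,n=6: res = 71+10 = 81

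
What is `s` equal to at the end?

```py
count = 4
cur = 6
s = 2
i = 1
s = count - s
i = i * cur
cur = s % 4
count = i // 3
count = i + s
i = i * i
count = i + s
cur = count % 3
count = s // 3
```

2

s = 4-2 = 2
i = 1*6 = 6
cur = 2%4 = 2
count = 6//3 = 2
count = 6+2 = 8
i = 6*6 = 36
count = 36+2 = 38
cur = 38%3 = 2
count = 2//3 = 0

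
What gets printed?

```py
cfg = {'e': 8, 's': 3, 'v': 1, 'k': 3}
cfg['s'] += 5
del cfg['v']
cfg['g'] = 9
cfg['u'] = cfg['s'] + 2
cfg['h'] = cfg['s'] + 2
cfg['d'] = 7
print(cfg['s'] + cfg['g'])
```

cfg['s'] = 3+5 = 8 → {'e': 8, 's': 8, 'v': 1, 'k': 3}
del 'v' → {'e': 8, 's': 8, 'k': 3}
cfg['g'] = 9 → {'e': 8, 's': 8, 'k': 3, 'g': 9}
cfg['u'] = cfg['s']+2 = 10 → {'e': 8, 's': 8, 'k': 3, 'g': 9, 'u': 10}
cfg['h'] = cfg['s']+2 = 10 → {'e': 8, 's': 8, 'k': 3, 'g': 9, 'u': 10, 'h': 10}
cfg['d'] = 7 → {'e': 8, 's': 8, 'k': 3, 'g': 9, 'u': 10, 'h': 10, 'd': 7}
cfg['s']+cfg['g'] = 8+9 = 17

17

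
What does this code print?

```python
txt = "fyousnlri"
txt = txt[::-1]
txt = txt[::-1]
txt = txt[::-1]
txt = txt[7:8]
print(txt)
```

y

reverse → 'irlnsuoyf'
reverse → 'fyousnlri'
reverse → 'irlnsuoyf'
slice [7:8] → 'y'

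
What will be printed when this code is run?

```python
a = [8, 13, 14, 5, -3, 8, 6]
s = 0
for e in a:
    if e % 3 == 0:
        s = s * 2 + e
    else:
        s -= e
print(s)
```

-176

e=8: not %3==0, s = 0-8 = -8
e=13: not %3==0, s = (-8)-13 = -21
e=14: not %3==0, s = (-21)-14 = -35
e=5: not %3==0, s = (-35)-5 = -40
e=-3: %3==0, s = (-40)*2+(-3) = -83
e=8: not %3==0, s = (-83)-8 = -91
e=6: %3==0, s = (-91)*2+6 = -176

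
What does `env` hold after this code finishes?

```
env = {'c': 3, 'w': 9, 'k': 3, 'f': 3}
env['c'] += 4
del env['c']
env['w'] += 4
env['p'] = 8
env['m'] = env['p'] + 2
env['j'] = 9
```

{'w': 13, 'k': 3, 'f': 3, 'p': 8, 'm': 10, 'j': 9}

env['c'] = 3+4 = 7 → {'c': 7, 'w': 9, 'k': 3, 'f': 3}
del 'c' → {'w': 9, 'k': 3, 'f': 3}
env['w'] = 9+4 = 13 → {'w': 13, 'k': 3, 'f': 3}
env['p'] = 8 → {'w': 13, 'k': 3, 'f': 3, 'p': 8}
env['m'] = env['p']+2 = 10 → {'w': 13, 'k': 3, 'f': 3, 'p': 8, 'm': 10}
env['j'] = 9 → {'w': 13, 'k': 3, 'f': 3, 'p': 8, 'm': 10, 'j': 9}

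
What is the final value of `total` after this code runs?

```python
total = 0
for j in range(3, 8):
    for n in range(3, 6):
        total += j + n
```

j=3,n=3: total = 0+6 = 6
j=3,n=4: total = 6+7 = 13
j=3,n=5: total = 13+8 = 21
j=4,n=3: total = 21+7 = 28
j=4,n=4: total = 28+8 = 36
j=4,n=5: total = 36+9 = 45
j=5,n=3: total = 45+8 = 53
j=5,n=4: total = 53+9 = 62
j=5,n=5: total = 62+10 = 72
j=6,n=3: total = 72+9 = 81
j=6,n=4: total = 81+10 = 91
j=6,n=5: total = 91+11 = 102
j=7,n=3: total = 102+10 = 112
j=7,n=4: total = 112+11 = 123
j=7,n=5: total = 123+12 = 135

135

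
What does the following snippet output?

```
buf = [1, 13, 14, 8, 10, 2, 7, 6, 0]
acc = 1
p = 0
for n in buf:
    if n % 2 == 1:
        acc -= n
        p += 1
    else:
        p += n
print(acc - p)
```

n=1: odd, acc = 1-1 = 0; p=1
n=13: odd, acc = 0-13 = -13; p=2
n=14: not odd; p=16
n=8: not odd; p=24
n=10: not odd; p=34
n=2: not odd; p=36
n=7: odd, acc = (-13)-7 = -20; p=37
n=6: not odd; p=43
n=0: not odd; p=43
acc-p = (-20)-43 = -63

-63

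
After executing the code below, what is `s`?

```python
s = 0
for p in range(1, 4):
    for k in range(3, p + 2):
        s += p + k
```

18

p=2,k=3: s = 0+5 = 5
p=3,k=3: s = 5+6 = 11
p=3,k=4: s = 11+7 = 18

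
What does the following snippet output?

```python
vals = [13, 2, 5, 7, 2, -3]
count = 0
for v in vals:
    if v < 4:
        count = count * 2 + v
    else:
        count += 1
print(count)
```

v=13: not <4, count = 0+1 = 1
v=2: <4, count = 1*2+2 = 4
v=5: not <4, count = 4+1 = 5
v=7: not <4, count = 5+1 = 6
v=2: <4, count = 6*2+2 = 14
v=-3: <4, count = 14*2+(-3) = 25

25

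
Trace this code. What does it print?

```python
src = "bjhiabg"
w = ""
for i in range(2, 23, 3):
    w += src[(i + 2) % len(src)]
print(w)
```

i=2: add src[4]='a' → 'a'
i=5: add src[0]='b' → 'ab'
i=8: add src[3]='i' → 'abi'
i=11: add src[6]='g' → 'abig'
i=14: add src[2]='h' → 'abigh'
i=17: add src[5]='b' → 'abighb'
i=20: add src[1]='j' → 'abighbj'

abighbj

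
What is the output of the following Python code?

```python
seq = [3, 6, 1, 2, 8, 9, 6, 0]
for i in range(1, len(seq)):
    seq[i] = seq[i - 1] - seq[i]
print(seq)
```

[3, -3, -4, -6, -14, -23, -29, -29]

i=1: seq[1] = 3-6 = -3 → [3, -3, 1, 2, 8, 9, 6, 0]
i=2: seq[2] = (-3)-1 = -4 → [3, -3, -4, 2, 8, 9, 6, 0]
i=3: seq[3] = (-4)-2 = -6 → [3, -3, -4, -6, 8, 9, 6, 0]
i=4: seq[4] = (-6)-8 = -14 → [3, -3, -4, -6, -14, 9, 6, 0]
i=5: seq[5] = (-14)-9 = -23 → [3, -3, -4, -6, -14, -23, 6, 0]
i=6: seq[6] = (-23)-6 = -29 → [3, -3, -4, -6, -14, -23, -29, 0]
i=7: seq[7] = (-29)-0 = -29 → [3, -3, -4, -6, -14, -23, -29, -29]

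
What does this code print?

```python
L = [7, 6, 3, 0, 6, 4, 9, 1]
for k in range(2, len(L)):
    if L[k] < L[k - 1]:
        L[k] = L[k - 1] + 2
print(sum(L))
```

91

k=2: 3<6, L[2] = 6+2 = 8 → [7, 6, 8, 0, 6, 4, 9, 1]
k=3: 0<8, L[3] = 8+2 = 10 → [7, 6, 8, 10, 6, 4, 9, 1]
k=4: 6<10, L[4] = 10+2 = 12 → [7, 6, 8, 10, 12, 4, 9, 1]
k=5: 4<12, L[5] = 12+2 = 14 → [7, 6, 8, 10, 12, 14, 9, 1]
k=6: 9<14, L[6] = 14+2 = 16 → [7, 6, 8, 10, 12, 14, 16, 1]
k=7: 1<16, L[7] = 16+2 = 18 → [7, 6, 8, 10, 12, 14, 16, 18]
sum = 91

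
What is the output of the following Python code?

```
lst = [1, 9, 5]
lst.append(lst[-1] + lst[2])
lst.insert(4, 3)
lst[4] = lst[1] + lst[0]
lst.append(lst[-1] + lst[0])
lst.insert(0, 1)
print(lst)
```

append lst[-1]+lst[2] = 5+5 = 10 → [1, 9, 5, 10]
insert 3 at 4 → [1, 9, 5, 10, 3]
lst[4] = lst[1]+lst[0] = 9+1 = 10 → [1, 9, 5, 10, 10]
append lst[-1]+lst[0] = 10+1 = 11 → [1, 9, 5, 10, 10, 11]
insert 1 at 0 → [1, 1, 9, 5, 10, 10, 11]

[1, 1, 9, 5, 10, 10, 11]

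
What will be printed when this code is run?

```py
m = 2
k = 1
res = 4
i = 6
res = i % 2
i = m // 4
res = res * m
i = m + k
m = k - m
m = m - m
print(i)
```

res = 6%2 = 0
i = 2//4 = 0
res = 0*2 = 0
i = 2+1 = 3
m = 1-2 = -1
m = (-1)-(-1) = 0

3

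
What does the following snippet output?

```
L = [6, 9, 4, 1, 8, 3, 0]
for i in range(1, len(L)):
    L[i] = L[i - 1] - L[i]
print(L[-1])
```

-19

i=1: L[1] = 6-9 = -3 → [6, -3, 4, 1, 8, 3, 0]
i=2: L[2] = (-3)-4 = -7 → [6, -3, -7, 1, 8, 3, 0]
i=3: L[3] = (-7)-1 = -8 → [6, -3, -7, -8, 8, 3, 0]
i=4: L[4] = (-8)-8 = -16 → [6, -3, -7, -8, -16, 3, 0]
i=5: L[5] = (-16)-3 = -19 → [6, -3, -7, -8, -16, -19, 0]
i=6: L[6] = (-19)-0 = -19 → [6, -3, -7, -8, -16, -19, -19]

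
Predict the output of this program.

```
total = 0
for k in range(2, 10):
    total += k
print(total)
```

44

k=2: total = 0+2 = 2
k=3: total = 2+3 = 5
k=4: total = 5+4 = 9
k=5: total = 9+5 = 14
k=6: total = 14+6 = 20
k=7: total = 20+7 = 27
k=8: total = 27+8 = 35
k=9: total = 35+9 = 44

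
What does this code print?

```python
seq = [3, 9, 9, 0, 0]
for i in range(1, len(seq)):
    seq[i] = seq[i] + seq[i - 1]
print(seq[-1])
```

i=1: seq[1] = 9+3 = 12 → [3, 12, 9, 0, 0]
i=2: seq[2] = 9+12 = 21 → [3, 12, 21, 0, 0]
i=3: seq[3] = 0+21 = 21 → [3, 12, 21, 21, 0]
i=4: seq[4] = 0+21 = 21 → [3, 12, 21, 21, 21]

21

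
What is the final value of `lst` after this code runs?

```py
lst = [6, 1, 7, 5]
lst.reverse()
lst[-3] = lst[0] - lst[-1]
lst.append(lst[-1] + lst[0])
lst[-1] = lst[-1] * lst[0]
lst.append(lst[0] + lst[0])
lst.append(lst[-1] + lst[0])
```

reverse → [5, 7, 1, 6]
lst[-3] = lst[0]-lst[-1] = 5-6 = -1 → [5, -1, 1, 6]
append lst[-1]+lst[0] = 6+5 = 11 → [5, -1, 1, 6, 11]
lst[-1] = lst[-1]*lst[0] = 11*5 = 55 → [5, -1, 1, 6, 55]
append lst[0]+lst[0] = 5+5 = 10 → [5, -1, 1, 6, 55, 10]
append lst[-1]+lst[0] = 10+5 = 15 → [5, -1, 1, 6, 55, 10, 15]

[5, -1, 1, 6, 55, 10, 15]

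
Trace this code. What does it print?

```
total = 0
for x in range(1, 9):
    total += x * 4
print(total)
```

144

x=1: total = 0+1*4 = 4
x=2: total = 4+2*4 = 12
x=3: total = 12+3*4 = 24
x=4: total = 24+4*4 = 40
x=5: total = 40+5*4 = 60
x=6: total = 60+6*4 = 84
x=7: total = 84+7*4 = 112
x=8: total = 112+8*4 = 144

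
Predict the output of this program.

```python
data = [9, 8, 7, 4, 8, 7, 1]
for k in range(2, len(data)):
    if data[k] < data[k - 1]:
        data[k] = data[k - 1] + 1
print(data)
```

k=2: 7<8, data[2] = 8+1 = 9 → [9, 8, 9, 4, 8, 7, 1]
k=3: 4<9, data[3] = 9+1 = 10 → [9, 8, 9, 10, 8, 7, 1]
k=4: 8<10, data[4] = 10+1 = 11 → [9, 8, 9, 10, 11, 7, 1]
k=5: 7<11, data[5] = 11+1 = 12 → [9, 8, 9, 10, 11, 12, 1]
k=6: 1<12, data[6] = 12+1 = 13 → [9, 8, 9, 10, 11, 12, 13]

[9, 8, 9, 10, 11, 12, 13]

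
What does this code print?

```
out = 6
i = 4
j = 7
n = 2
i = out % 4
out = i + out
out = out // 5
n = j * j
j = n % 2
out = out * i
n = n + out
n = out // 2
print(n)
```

1

i = 6%4 = 2
out = 2+6 = 8
out = 8//5 = 1
n = 7*7 = 49
j = 49%2 = 1
out = 1*2 = 2
n = 49+2 = 51
n = 2//2 = 1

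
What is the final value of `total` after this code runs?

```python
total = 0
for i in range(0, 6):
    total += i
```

i=0: total = 0+0 = 0
i=1: total = 0+1 = 1
i=2: total = 1+2 = 3
i=3: total = 3+3 = 6
i=4: total = 6+4 = 10
i=5: total = 10+5 = 15

15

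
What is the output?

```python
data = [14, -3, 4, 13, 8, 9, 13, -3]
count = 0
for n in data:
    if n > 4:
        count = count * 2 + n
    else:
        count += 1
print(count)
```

n=14: >4, count = 0*2+14 = 14
n=-3: not >4, count = 14+1 = 15
n=4: not >4, count = 15+1 = 16
n=13: >4, count = 16*2+13 = 45
n=8: >4, count = 45*2+8 = 98
n=9: >4, count = 98*2+9 = 205
n=13: >4, count = 205*2+13 = 423
n=-3: not >4, count = 423+1 = 424

424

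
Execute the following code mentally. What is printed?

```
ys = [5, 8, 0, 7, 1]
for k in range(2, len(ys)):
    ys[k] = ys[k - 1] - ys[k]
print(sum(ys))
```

k=2: ys[2] = 8-0 = 8 → [5, 8, 8, 7, 1]
k=3: ys[3] = 8-7 = 1 → [5, 8, 8, 1, 1]
k=4: ys[4] = 1-1 = 0 → [5, 8, 8, 1, 0]
sum = 22

22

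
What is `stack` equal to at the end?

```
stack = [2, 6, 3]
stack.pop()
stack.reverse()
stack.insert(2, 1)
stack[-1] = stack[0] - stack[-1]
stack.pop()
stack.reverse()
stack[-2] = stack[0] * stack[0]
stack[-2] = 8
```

[8, 6]

pop() removes 3 → [2, 6]
reverse → [6, 2]
insert 1 at 2 → [6, 2, 1]
stack[-1] = stack[0]-stack[-1] = 6-1 = 5 → [6, 2, 5]
pop() removes 5 → [6, 2]
reverse → [2, 6]
stack[-2] = stack[0]*stack[0] = 2*2 = 4 → [4, 6]
stack[-2] = 8 → [8, 6]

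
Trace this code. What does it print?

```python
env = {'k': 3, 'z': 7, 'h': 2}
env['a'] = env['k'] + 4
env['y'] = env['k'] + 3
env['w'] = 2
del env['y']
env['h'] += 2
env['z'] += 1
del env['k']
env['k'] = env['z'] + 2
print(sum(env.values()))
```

31

env['a'] = env['k']+4 = 7 → {'k': 3, 'z': 7, 'h': 2, 'a': 7}
env['y'] = env['k']+3 = 6 → {'k': 3, 'z': 7, 'h': 2, 'a': 7, 'y': 6}
env['w'] = 2 → {'k': 3, 'z': 7, 'h': 2, 'a': 7, 'y': 6, 'w': 2}
del 'y' → {'k': 3, 'z': 7, 'h': 2, 'a': 7, 'w': 2}
env['h'] = 2+2 = 4 → {'k': 3, 'z': 7, 'h': 4, 'a': 7, 'w': 2}
env['z'] = 7+1 = 8 → {'k': 3, 'z': 8, 'h': 4, 'a': 7, 'w': 2}
del 'k' → {'z': 8, 'h': 4, 'a': 7, 'w': 2}
env['k'] = env['z']+2 = 10 → {'z': 8, 'h': 4, 'a': 7, 'w': 2, 'k': 10}
sum of values = 31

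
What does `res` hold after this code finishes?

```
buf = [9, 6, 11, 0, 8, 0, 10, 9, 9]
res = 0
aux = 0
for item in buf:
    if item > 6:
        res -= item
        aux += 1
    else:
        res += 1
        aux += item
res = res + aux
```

-41

item=9: >6, res = 0-9 = -9; aux=1
item=6: not >6, res = (-9)+1 = -8; aux=7
item=11: >6, res = (-8)-11 = -19; aux=8
item=0: not >6, res = (-19)+1 = -18; aux=8
item=8: >6, res = (-18)-8 = -26; aux=9
item=0: not >6, res = (-26)+1 = -25; aux=9
item=10: >6, res = (-25)-10 = -35; aux=10
item=9: >6, res = (-35)-9 = -44; aux=11
item=9: >6, res = (-44)-9 = -53; aux=12
res+aux = (-53)+12 = -41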